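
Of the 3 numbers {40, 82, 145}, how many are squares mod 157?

3

(40/157) = +1 → QR.
(82/157) = +1 → QR.
(145/157) = +1 → QR.
Total quadratic residues among the 3: 3.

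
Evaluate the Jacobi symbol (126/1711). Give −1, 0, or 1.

Pull out 2: since 1711 ≡ 7 (mod 8), (2/1711) = +1.
Reciprocity: 63 ≡ 3 and 1711 ≡ 3 (mod 4), so (63/1711) = −(1711/63).
Reduce top mod 63: now compute (10/63).
Pull out 2: since 63 ≡ 7 (mod 8), (2/63) = +1.
Reciprocity: 5 ≡ 1 and 63 ≡ 3 (mod 4), so (5/63) = +(63/5).
Reduce top mod 5: now compute (3/5).
Reciprocity: 3 ≡ 3 and 5 ≡ 1 (mod 4), so (3/5) = +(5/3).
Reduce top mod 3: now compute (2/3).
Pull out 2: since 3 ≡ 3 (mod 8), (2/3) = -1.
Reached (1/3) = 1. Collecting the sign flips along the way, the symbol is +1.

1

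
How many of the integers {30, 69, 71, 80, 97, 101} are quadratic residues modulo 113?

3

(30/113) = +1 → QR.
(69/113) = +1 → QR.
(71/113) = -1 → non-residue.
(80/113) = -1 → non-residue.
(97/113) = +1 → QR.
(101/113) = -1 → non-residue.
Total quadratic residues among the 6: 3.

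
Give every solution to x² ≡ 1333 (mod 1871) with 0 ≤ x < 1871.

451, 1420

Since 1871 ≡ 3 (mod 4), a square root of 1333 is 1333^((1871+1)/4) = 1333^468 mod 1871.
Repeated squaring: 1333^2≡1310, 1333^4≡393, 1333^8≡1027, 1333^16≡1356, 1333^32≡1414, 1333^64≡1168, 1333^128≡265, 1333^256≡998 (mod 1871).
1333^468 = 1333^(256+128+64+16+4) ≡ 451 (mod 1871).
Check: 451² = 203401 ≡ 1333 (mod 1871). The two roots are 451 and 1420.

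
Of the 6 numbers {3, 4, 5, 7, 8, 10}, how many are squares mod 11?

(3/11) = +1 → QR.
(4/11) = +1 → QR.
(5/11) = +1 → QR.
(7/11) = -1 → non-residue.
(8/11) = -1 → non-residue.
(10/11) = -1 → non-residue.
Total quadratic residues among the 6: 3.

3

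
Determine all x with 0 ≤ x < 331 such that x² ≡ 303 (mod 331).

Since 331 ≡ 3 (mod 4), a square root of 303 is 303^((331+1)/4) = 303^83 mod 331.
Repeated squaring: 303^2≡122, 303^4≡320, 303^8≡121, 303^16≡77, 303^32≡302, 303^64≡179 (mod 331).
303^83 = 303^(64+16+2+1) ≡ 36 (mod 331).
Check: 36² = 1296 ≡ 303 (mod 331). The two roots are 36 and 295.

36, 295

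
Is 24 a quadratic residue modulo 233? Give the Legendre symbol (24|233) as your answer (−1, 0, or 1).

-1

Pull out 2^3: since 233 ≡ 1 (mod 8), (2/233) = +1, so (2/233)^3 = +1.
Reciprocity: 3 ≡ 3 and 233 ≡ 1 (mod 4), so (3/233) = +(233/3).
Reduce top mod 3: now compute (2/3).
Pull out 2: since 3 ≡ 3 (mod 8), (2/3) = -1.
Reached (1/3) = 1. Collecting the sign flips along the way, the symbol is -1.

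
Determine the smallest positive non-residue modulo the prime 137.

3

(2/137) = +1, so 2 is a residue.
(3/137) = −1, so 3 is the smallest positive non-residue mod 137.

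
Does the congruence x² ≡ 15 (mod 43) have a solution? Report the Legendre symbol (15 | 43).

1

Reciprocity: 15 ≡ 3 and 43 ≡ 3 (mod 4), so (15/43) = −(43/15).
Reduce top mod 15: now compute (13/15).
Reciprocity: 13 ≡ 1 and 15 ≡ 3 (mod 4), so (13/15) = +(15/13).
Reduce top mod 13: now compute (2/13).
Pull out 2: since 13 ≡ 5 (mod 8), (2/13) = -1.
Reached (1/13) = 1. Collecting the sign flips along the way, the symbol is +1.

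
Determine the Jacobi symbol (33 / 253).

Reciprocity: 33 ≡ 1 and 253 ≡ 1 (mod 4), so (33/253) = +(253/33).
Reduce top mod 33: now compute (22/33).
Pull out 2: since 33 ≡ 1 (mod 8), (2/33) = +1.
Reciprocity: 11 ≡ 3 and 33 ≡ 1 (mod 4), so (11/33) = +(33/11).
Reduce top mod 11: now compute (0/11).
Top reduces to 0: gcd > 1, so the symbol is 0.

0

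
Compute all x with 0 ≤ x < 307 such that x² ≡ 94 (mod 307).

Since 307 ≡ 3 (mod 4), a square root of 94 is 94^((307+1)/4) = 94^77 mod 307.
Repeated squaring: 94^2≡240, 94^4≡191, 94^8≡255, 94^16≡248, 94^32≡104, 94^64≡71 (mod 307).
94^77 = 94^(64+8+4+1) ≡ 44 (mod 307).
Check: 44² = 1936 ≡ 94 (mod 307). The two roots are 44 and 263.

44, 263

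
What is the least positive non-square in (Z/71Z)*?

(2/71) = +1, so 2 is a residue.
(3/71) = +1, so 3 is a residue.
(4/71) = +1, so 4 is a residue.
(5/71) = +1, so 5 is a residue.
(6/71) = +1, so 6 is a residue.
(7/71) = −1, so 7 is the smallest positive non-residue mod 71.

7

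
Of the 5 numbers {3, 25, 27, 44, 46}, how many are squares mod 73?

4

(3/73) = +1 → QR.
(25/73) = +1 → QR.
(27/73) = +1 → QR.
(44/73) = -1 → non-residue.
(46/73) = +1 → QR.
Total quadratic residues among the 5: 4.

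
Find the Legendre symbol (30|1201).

Pull out 2: since 1201 ≡ 1 (mod 8), (2/1201) = +1.
Reciprocity: 15 ≡ 3 and 1201 ≡ 1 (mod 4), so (15/1201) = +(1201/15).
Reduce top mod 15: now compute (1/15).
Reached (1/15) = 1. Collecting the sign flips along the way, the symbol is +1.

1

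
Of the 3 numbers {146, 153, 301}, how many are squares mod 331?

(146/331) = +1 → QR.
(153/331) = +1 → QR.
(301/331) = -1 → non-residue.
Total quadratic residues among the 3: 2.

2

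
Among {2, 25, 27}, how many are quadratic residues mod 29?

(2/29) = -1 → non-residue.
(25/29) = +1 → QR.
(27/29) = -1 → non-residue.
Total quadratic residues among the 3: 1.

1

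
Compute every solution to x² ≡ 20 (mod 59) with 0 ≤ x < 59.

16, 43

Since 59 ≡ 3 (mod 4), a square root of 20 is 20^((59+1)/4) = 20^15 mod 59.
Repeated squaring: 20^2≡46, 20^4≡51, 20^8≡5 (mod 59).
20^15 = 20^(8+4+2+1) ≡ 16 (mod 59).
Check: 16² = 256 ≡ 20 (mod 59). The two roots are 16 and 43.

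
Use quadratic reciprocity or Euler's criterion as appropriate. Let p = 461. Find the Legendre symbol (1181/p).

First reduce: 1181 ≡ 259 (mod 461).
Reciprocity: 259 ≡ 3 and 461 ≡ 1 (mod 4), so (259/461) = +(461/259).
Reduce top mod 259: now compute (202/259).
Pull out 2: since 259 ≡ 3 (mod 8), (2/259) = -1.
Reciprocity: 101 ≡ 1 and 259 ≡ 3 (mod 4), so (101/259) = +(259/101).
Reduce top mod 101: now compute (57/101).
Reciprocity: 57 ≡ 1 and 101 ≡ 1 (mod 4), so (57/101) = +(101/57).
Reduce top mod 57: now compute (44/57).
Pull out 2^2: since 57 ≡ 1 (mod 8), (2/57) = +1, so (2/57)^2 = +1.
Reciprocity: 11 ≡ 3 and 57 ≡ 1 (mod 4), so (11/57) = +(57/11).
Reduce top mod 11: now compute (2/11).
Pull out 2: since 11 ≡ 3 (mod 8), (2/11) = -1.
Reached (1/11) = 1. Collecting the sign flips along the way, the symbol is +1.

1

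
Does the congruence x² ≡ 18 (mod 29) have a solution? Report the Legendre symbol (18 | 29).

Pull out 2: since 29 ≡ 5 (mod 8), (2/29) = -1.
Reciprocity: 9 ≡ 1 and 29 ≡ 1 (mod 4), so (9/29) = +(29/9).
Reduce top mod 9: now compute (2/9).
Pull out 2: since 9 ≡ 1 (mod 8), (2/9) = +1.
Reached (1/9) = 1. Collecting the sign flips along the way, the symbol is -1.

-1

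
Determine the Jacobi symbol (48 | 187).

Pull out 2^4: since 187 ≡ 3 (mod 8), (2/187) = -1, so (2/187)^4 = +1.
Reciprocity: 3 ≡ 3 and 187 ≡ 3 (mod 4), so (3/187) = −(187/3).
Reduce top mod 3: now compute (1/3).
Reached (1/3) = 1. Collecting the sign flips along the way, the symbol is -1.

-1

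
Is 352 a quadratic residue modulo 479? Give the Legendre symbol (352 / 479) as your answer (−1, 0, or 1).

1

Euler's criterion: (352/479) ≡ 352^239 (mod 479).
352^2 ≡ 322 (mod 479)
352^4 ≡ 220 (mod 479)
352^8 ≡ 21 (mod 479)
352^16 ≡ 441 (mod 479)
352^32 ≡ 7 (mod 479)
352^64 ≡ 49 (mod 479)
352^128 ≡ 6 (mod 479)
352^239 = 352^(128+64+32+8+4+2+1) ≡ 1 (mod 479).
Result is 1, so (352/479) = 1.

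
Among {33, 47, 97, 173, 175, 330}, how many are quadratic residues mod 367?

(33/367) = +1 → QR.
(47/367) = +1 → QR.
(97/367) = -1 → non-residue.
(173/367) = +1 → QR.
(175/367) = +1 → QR.
(330/367) = -1 → non-residue.
Total quadratic residues among the 6: 4.

4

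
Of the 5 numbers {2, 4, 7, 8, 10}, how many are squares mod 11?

1

(2/11) = -1 → non-residue.
(4/11) = +1 → QR.
(7/11) = -1 → non-residue.
(8/11) = -1 → non-residue.
(10/11) = -1 → non-residue.
Total quadratic residues among the 5: 1.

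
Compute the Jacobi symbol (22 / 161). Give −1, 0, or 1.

Pull out 2: since 161 ≡ 1 (mod 8), (2/161) = +1.
Reciprocity: 11 ≡ 3 and 161 ≡ 1 (mod 4), so (11/161) = +(161/11).
Reduce top mod 11: now compute (7/11).
Reciprocity: 7 ≡ 3 and 11 ≡ 3 (mod 4), so (7/11) = −(11/7).
Reduce top mod 7: now compute (4/7).
Pull out 2^2: since 7 ≡ 7 (mod 8), (2/7) = +1, so (2/7)^2 = +1.
Reached (1/7) = 1. Collecting the sign flips along the way, the symbol is -1.

-1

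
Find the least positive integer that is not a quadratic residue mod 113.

(2/113) = +1, so 2 is a residue.
(3/113) = −1, so 3 is the smallest positive non-residue mod 113.

3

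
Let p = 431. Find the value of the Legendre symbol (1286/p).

1

Euler's criterion: (1286/431) ≡ 424^215 (mod 431).
424^2 ≡ 49 (mod 431)
424^4 ≡ 246 (mod 431)
424^8 ≡ 176 (mod 431)
424^16 ≡ 375 (mod 431)
424^32 ≡ 119 (mod 431)
424^64 ≡ 369 (mod 431)
424^128 ≡ 396 (mod 431)
424^215 = 424^(128+64+16+4+2+1) ≡ 1 (mod 431).
Result is 1, so (1286/431) = 1.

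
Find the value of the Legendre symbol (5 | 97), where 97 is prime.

Reciprocity: 5 ≡ 1 and 97 ≡ 1 (mod 4), so (5/97) = +(97/5).
Reduce top mod 5: now compute (2/5).
Pull out 2: since 5 ≡ 5 (mod 8), (2/5) = -1.
Reached (1/5) = 1. Collecting the sign flips along the way, the symbol is -1.

-1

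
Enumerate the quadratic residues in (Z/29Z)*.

1 4 5 6 7 9 13 16 20 22 23 24 25 28

Square k = 1,…,14 (k and 29−k give the same square):
1²=1, 2²=4, 3²=9, 4²=16, 5²=25, 6²≡7, 7²≡20, 8²≡6, 9²≡23, 10²≡13, 11²≡5, 12²≡28, 13²≡24, 14²≡22 (mod 29).
So the quadratic residues mod 29 are {1, 4, 5, 6, 7, 9, 13, 16, 20, 22, 23, 24, 25, 28}.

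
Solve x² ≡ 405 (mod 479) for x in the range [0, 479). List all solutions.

198, 281

Since 479 ≡ 3 (mod 4), a square root of 405 is 405^((479+1)/4) = 405^120 mod 479.
Repeated squaring: 405^2≡207, 405^4≡218, 405^8≡103, 405^16≡71, 405^32≡251, 405^64≡252 (mod 479).
405^120 = 405^(64+32+16+8) ≡ 198 (mod 479).
Check: 198² = 39204 ≡ 405 (mod 479). The two roots are 198 and 281.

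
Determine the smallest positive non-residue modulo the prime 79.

3

(2/79) = +1, so 2 is a residue.
(3/79) = −1, so 3 is the smallest positive non-residue mod 79.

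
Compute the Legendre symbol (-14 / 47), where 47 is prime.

Euler's criterion: (-14/47) ≡ 33^23 (mod 47).
33^2 ≡ 8 (mod 47)
33^4 ≡ 17 (mod 47)
33^8 ≡ 7 (mod 47)
33^16 ≡ 2 (mod 47)
33^23 = 33^(16+4+2+1) ≡ 46 (mod 47).
Result is 46 ≡ −1, so (-14/47) = −1.

-1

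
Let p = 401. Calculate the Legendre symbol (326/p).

Pull out 2: since 401 ≡ 1 (mod 8), (2/401) = +1.
Reciprocity: 163 ≡ 3 and 401 ≡ 1 (mod 4), so (163/401) = +(401/163).
Reduce top mod 163: now compute (75/163).
Reciprocity: 75 ≡ 3 and 163 ≡ 3 (mod 4), so (75/163) = −(163/75).
Reduce top mod 75: now compute (13/75).
Reciprocity: 13 ≡ 1 and 75 ≡ 3 (mod 4), so (13/75) = +(75/13).
Reduce top mod 13: now compute (10/13).
Pull out 2: since 13 ≡ 5 (mod 8), (2/13) = -1.
Reciprocity: 5 ≡ 1 and 13 ≡ 1 (mod 4), so (5/13) = +(13/5).
Reduce top mod 5: now compute (3/5).
Reciprocity: 3 ≡ 3 and 5 ≡ 1 (mod 4), so (3/5) = +(5/3).
Reduce top mod 3: now compute (2/3).
Pull out 2: since 3 ≡ 3 (mod 8), (2/3) = -1.
Reached (1/3) = 1. Collecting the sign flips along the way, the symbol is -1.

-1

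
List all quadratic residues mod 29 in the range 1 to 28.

1, 4, 5, 6, 7, 9, 13, 16, 20, 22, 23, 24, 25, 28

Square k = 1,…,14 (k and 29−k give the same square):
1²=1, 2²=4, 3²=9, 4²=16, 5²=25, 6²≡7, 7²≡20, 8²≡6, 9²≡23, 10²≡13, 11²≡5, 12²≡28, 13²≡24, 14²≡22 (mod 29).
So the quadratic residues mod 29 are {1, 4, 5, 6, 7, 9, 13, 16, 20, 22, 23, 24, 25, 28}.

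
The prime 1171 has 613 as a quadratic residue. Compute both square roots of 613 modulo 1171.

424, 747

Since 1171 ≡ 3 (mod 4), a square root of 613 is 613^((1171+1)/4) = 613^293 mod 1171.
Repeated squaring: 613^2≡1049, 613^4≡832, 613^8≡163, 613^16≡807, 613^32≡173, 613^64≡654, 613^128≡301, 613^256≡434 (mod 1171).
613^293 = 613^(256+32+4+1) ≡ 424 (mod 1171).
Check: 424² = 179776 ≡ 613 (mod 1171). The two roots are 424 and 747.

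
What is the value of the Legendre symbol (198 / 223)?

-1

Pull out 2: since 223 ≡ 7 (mod 8), (2/223) = +1.
Reciprocity: 99 ≡ 3 and 223 ≡ 3 (mod 4), so (99/223) = −(223/99).
Reduce top mod 99: now compute (25/99).
Reciprocity: 25 ≡ 1 and 99 ≡ 3 (mod 4), so (25/99) = +(99/25).
Reduce top mod 25: now compute (24/25).
Pull out 2^3: since 25 ≡ 1 (mod 8), (2/25) = +1, so (2/25)^3 = +1.
Reciprocity: 3 ≡ 3 and 25 ≡ 1 (mod 4), so (3/25) = +(25/3).
Reduce top mod 3: now compute (1/3).
Reached (1/3) = 1. Collecting the sign flips along the way, the symbol is -1.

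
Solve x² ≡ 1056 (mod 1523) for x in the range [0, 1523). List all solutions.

Since 1523 ≡ 3 (mod 4), a square root of 1056 is 1056^((1523+1)/4) = 1056^381 mod 1523.
Repeated squaring: 1056^2≡300, 1056^4≡143, 1056^8≡650, 1056^16≡629, 1056^32≡1184, 1056^64≡696, 1056^128≡102, 1056^256≡1266 (mod 1523).
1056^381 = 1056^(256+64+32+16+8+4+1) ≡ 75 (mod 1523).
Check: 75² = 5625 ≡ 1056 (mod 1523). The two roots are 75 and 1448.

75, 1448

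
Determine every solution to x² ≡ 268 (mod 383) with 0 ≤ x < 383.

Since 383 ≡ 3 (mod 4), a square root of 268 is 268^((383+1)/4) = 268^96 mod 383.
Repeated squaring: 268^2≡203, 268^4≡228, 268^8≡279, 268^16≡92, 268^32≡38, 268^64≡295 (mod 383).
268^96 = 268^(64+32) ≡ 103 (mod 383).
Check: 103² = 10609 ≡ 268 (mod 383). The two roots are 103 and 280.

103, 280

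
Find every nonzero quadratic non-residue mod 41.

3 6 7 11 12 13 14 15 17 19 22 24 26 27 28 29 30 34 35 38

Square k = 1,…,20 (k and 41−k give the same square):
1²=1, 2²=4, 3²=9, 4²=16, 5²=25, 6²=36, 7²≡8, 8²≡23, 9²≡40, 10²≡18, 11²≡39, 12²≡21, 13²≡5, 14²≡32, 15²≡20, 16²≡10, 17²≡2, 18²≡37, 19²≡33, 20²≡31 (mod 41).
The residues are {1, 2, 4, 5, 8, 9, 10, 16, 18, 20, 21, 23, 25, 31, 32, 33, 36, 37, 39, 40}; the non-residues are the remaining 20 nonzero classes.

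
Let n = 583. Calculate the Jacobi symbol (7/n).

Reciprocity: 7 ≡ 3 and 583 ≡ 3 (mod 4), so (7/583) = −(583/7).
Reduce top mod 7: now compute (2/7).
Pull out 2: since 7 ≡ 7 (mod 8), (2/7) = +1.
Reached (1/7) = 1. Collecting the sign flips along the way, the symbol is -1.

-1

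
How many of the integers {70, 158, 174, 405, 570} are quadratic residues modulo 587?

1

(70/587) = +1 → QR.
(158/587) = -1 → non-residue.
(174/587) = -1 → non-residue.
(405/587) = -1 → non-residue.
(570/587) = -1 → non-residue.
Total quadratic residues among the 5: 1.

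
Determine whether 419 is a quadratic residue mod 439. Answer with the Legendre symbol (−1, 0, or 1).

Reciprocity: 419 ≡ 3 and 439 ≡ 3 (mod 4), so (419/439) = −(439/419).
Reduce top mod 419: now compute (20/419).
Pull out 2^2: since 419 ≡ 3 (mod 8), (2/419) = -1, so (2/419)^2 = +1.
Reciprocity: 5 ≡ 1 and 419 ≡ 3 (mod 4), so (5/419) = +(419/5).
Reduce top mod 5: now compute (4/5).
Pull out 2^2: since 5 ≡ 5 (mod 8), (2/5) = -1, so (2/5)^2 = +1.
Reached (1/5) = 1. Collecting the sign flips along the way, the symbol is -1.

-1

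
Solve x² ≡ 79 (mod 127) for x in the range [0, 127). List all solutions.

29, 98

Since 127 ≡ 3 (mod 4), a square root of 79 is 79^((127+1)/4) = 79^32 mod 127.
Repeated squaring: 79^2≡18, 79^4≡70, 79^8≡74, 79^16≡15, 79^32≡98 (mod 127).
79^32 = 79^(32) ≡ 98 (mod 127).
Check: 98² = 9604 ≡ 79 (mod 127). The two roots are 29 and 98.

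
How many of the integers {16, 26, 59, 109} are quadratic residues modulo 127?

2

(16/127) = +1 → QR.
(26/127) = +1 → QR.
(59/127) = -1 → non-residue.
(109/127) = -1 → non-residue.
Total quadratic residues among the 4: 2.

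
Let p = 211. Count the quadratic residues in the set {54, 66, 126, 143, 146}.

4

(54/211) = +1 → QR.
(66/211) = +1 → QR.
(126/211) = +1 → QR.
(143/211) = +1 → QR.
(146/211) = -1 → non-residue.
Total quadratic residues among the 5: 4.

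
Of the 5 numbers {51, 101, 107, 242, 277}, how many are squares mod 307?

(51/307) = -1 → non-residue.
(101/307) = +1 → QR.
(107/307) = +1 → QR.
(242/307) = -1 → non-residue.
(277/307) = +1 → QR.
Total quadratic residues among the 5: 3.

3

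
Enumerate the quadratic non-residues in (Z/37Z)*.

2,5,6,8,13,14,15,17,18,19,20,22,23,24,29,31,32,35

Square k = 1,…,18 (k and 37−k give the same square):
1²=1, 2²=4, 3²=9, 4²=16, 5²=25, 6²=36, 7²≡12, 8²≡27, 9²≡7, 10²≡26, 11²≡10, 12²≡33, 13²≡21, 14²≡11, 15²≡3, 16²≡34, 17²≡30, 18²≡28 (mod 37).
The residues are {1, 3, 4, 7, 9, 10, 11, 12, 16, 21, 25, 26, 27, 28, 30, 33, 34, 36}; the non-residues are the remaining 18 nonzero classes.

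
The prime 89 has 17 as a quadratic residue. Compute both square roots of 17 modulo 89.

27, 62

89 ≡ 1 (mod 4), so we find a root by search.
Trying successive values, 27² = 729 ≡ 17 (mod 89). The other root is 89 − 27 = 62.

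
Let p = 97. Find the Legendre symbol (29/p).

Reciprocity: 29 ≡ 1 and 97 ≡ 1 (mod 4), so (29/97) = +(97/29).
Reduce top mod 29: now compute (10/29).
Pull out 2: since 29 ≡ 5 (mod 8), (2/29) = -1.
Reciprocity: 5 ≡ 1 and 29 ≡ 1 (mod 4), so (5/29) = +(29/5).
Reduce top mod 5: now compute (4/5).
Pull out 2^2: since 5 ≡ 5 (mod 8), (2/5) = -1, so (2/5)^2 = +1.
Reached (1/5) = 1. Collecting the sign flips along the way, the symbol is -1.

-1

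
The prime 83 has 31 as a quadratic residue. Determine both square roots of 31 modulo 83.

Since 83 ≡ 3 (mod 4), a square root of 31 is 31^((83+1)/4) = 31^21 mod 83.
Repeated squaring: 31^2≡48, 31^4≡63, 31^8≡68, 31^16≡59 (mod 83).
31^21 = 31^(16+4+1) ≡ 23 (mod 83).
Check: 23² = 529 ≡ 31 (mod 83). The two roots are 23 and 60.

23, 60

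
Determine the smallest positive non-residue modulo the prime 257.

3

(2/257) = +1, so 2 is a residue.
(3/257) = −1, so 3 is the smallest positive non-residue mod 257.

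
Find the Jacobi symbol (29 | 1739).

Reciprocity: 29 ≡ 1 and 1739 ≡ 3 (mod 4), so (29/1739) = +(1739/29).
Reduce top mod 29: now compute (28/29).
Pull out 2^2: since 29 ≡ 5 (mod 8), (2/29) = -1, so (2/29)^2 = +1.
Reciprocity: 7 ≡ 3 and 29 ≡ 1 (mod 4), so (7/29) = +(29/7).
Reduce top mod 7: now compute (1/7).
Reached (1/7) = 1. Collecting the sign flips along the way, the symbol is +1.

1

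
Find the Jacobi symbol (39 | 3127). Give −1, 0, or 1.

1

Reciprocity: 39 ≡ 3 and 3127 ≡ 3 (mod 4), so (39/3127) = −(3127/39).
Reduce top mod 39: now compute (7/39).
Reciprocity: 7 ≡ 3 and 39 ≡ 3 (mod 4), so (7/39) = −(39/7).
Reduce top mod 7: now compute (4/7).
Pull out 2^2: since 7 ≡ 7 (mod 8), (2/7) = +1, so (2/7)^2 = +1.
Reached (1/7) = 1. Collecting the sign flips along the way, the symbol is +1.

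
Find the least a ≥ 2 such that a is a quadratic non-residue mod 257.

(2/257) = +1, so 2 is a residue.
(3/257) = −1, so 3 is the smallest positive non-residue mod 257.

3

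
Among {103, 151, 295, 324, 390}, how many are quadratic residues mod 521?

3

(103/521) = -1 → non-residue.
(151/521) = +1 → QR.
(295/521) = +1 → QR.
(324/521) = +1 → QR.
(390/521) = -1 → non-residue.
Total quadratic residues among the 5: 3.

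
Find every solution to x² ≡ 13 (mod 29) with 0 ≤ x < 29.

10, 19

29 ≡ 1 (mod 4), so we find a root by search.
Trying successive values, 10² = 100 ≡ 13 (mod 29). The other root is 29 − 10 = 19.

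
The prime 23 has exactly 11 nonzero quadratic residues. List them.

1,2,3,4,6,8,9,12,13,16,18

Square k = 1,…,11 (k and 23−k give the same square):
1²=1, 2²=4, 3²=9, 4²=16, 5²≡2, 6²≡13, 7²≡3, 8²≡18, 9²≡12, 10²≡8, 11²≡6 (mod 23).
So the quadratic residues mod 23 are {1, 2, 3, 4, 6, 8, 9, 12, 13, 16, 18}.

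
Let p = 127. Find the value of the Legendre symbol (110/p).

Pull out 2: since 127 ≡ 7 (mod 8), (2/127) = +1.
Reciprocity: 55 ≡ 3 and 127 ≡ 3 (mod 4), so (55/127) = −(127/55).
Reduce top mod 55: now compute (17/55).
Reciprocity: 17 ≡ 1 and 55 ≡ 3 (mod 4), so (17/55) = +(55/17).
Reduce top mod 17: now compute (4/17).
Pull out 2^2: since 17 ≡ 1 (mod 8), (2/17) = +1, so (2/17)^2 = +1.
Reached (1/17) = 1. Collecting the sign flips along the way, the symbol is -1.

-1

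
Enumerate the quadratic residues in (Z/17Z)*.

Square k = 1,…,8 (k and 17−k give the same square):
1²=1, 2²=4, 3²=9, 4²=16, 5²≡8, 6²≡2, 7²≡15, 8²≡13 (mod 17).
So the quadratic residues mod 17 are {1, 2, 4, 8, 9, 13, 15, 16}.

1, 2, 4, 8, 9, 13, 15, 16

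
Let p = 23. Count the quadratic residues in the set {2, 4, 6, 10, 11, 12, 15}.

4

(2/23) = +1 → QR.
(4/23) = +1 → QR.
(6/23) = +1 → QR.
(10/23) = -1 → non-residue.
(11/23) = -1 → non-residue.
(12/23) = +1 → QR.
(15/23) = -1 → non-residue.
Total quadratic residues among the 7: 4.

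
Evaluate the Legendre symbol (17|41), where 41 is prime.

Euler's criterion: (17/41) ≡ 17^20 (mod 41).
17^2 ≡ 2 (mod 41)
17^4 ≡ 4 (mod 41)
17^8 ≡ 16 (mod 41)
17^16 ≡ 10 (mod 41)
17^20 = 17^(16+4) ≡ 40 (mod 41).
Result is 40 ≡ −1, so (17/41) = −1.

-1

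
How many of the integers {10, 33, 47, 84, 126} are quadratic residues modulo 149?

(10/149) = -1 → non-residue.
(33/149) = +1 → QR.
(47/149) = +1 → QR.
(84/149) = -1 → non-residue.
(126/149) = -1 → non-residue.
Total quadratic residues among the 5: 2.

2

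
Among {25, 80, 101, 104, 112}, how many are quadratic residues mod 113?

3

(25/113) = +1 → QR.
(80/113) = -1 → non-residue.
(101/113) = -1 → non-residue.
(104/113) = +1 → QR.
(112/113) = +1 → QR.
Total quadratic residues among the 5: 3.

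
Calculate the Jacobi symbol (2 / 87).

Pull out 2: since 87 ≡ 7 (mod 8), (2/87) = +1.
Reached (1/87) = 1. Collecting the sign flips along the way, the symbol is +1.

1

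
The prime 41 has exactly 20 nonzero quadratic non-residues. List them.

Square k = 1,…,20 (k and 41−k give the same square):
1²=1, 2²=4, 3²=9, 4²=16, 5²=25, 6²=36, 7²≡8, 8²≡23, 9²≡40, 10²≡18, 11²≡39, 12²≡21, 13²≡5, 14²≡32, 15²≡20, 16²≡10, 17²≡2, 18²≡37, 19²≡33, 20²≡31 (mod 41).
The residues are {1, 2, 4, 5, 8, 9, 10, 16, 18, 20, 21, 23, 25, 31, 32, 33, 36, 37, 39, 40}; the non-residues are the remaining 20 nonzero classes.

3 6 7 11 12 13 14 15 17 19 22 24 26 27 28 29 30 34 35 38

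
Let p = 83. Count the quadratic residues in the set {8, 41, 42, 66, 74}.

(8/83) = -1 → non-residue.
(41/83) = +1 → QR.
(42/83) = -1 → non-residue.
(66/83) = -1 → non-residue.
(74/83) = -1 → non-residue.
Total quadratic residues among the 5: 1.

1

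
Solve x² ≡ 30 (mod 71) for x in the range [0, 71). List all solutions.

32, 39

Since 71 ≡ 3 (mod 4), a square root of 30 is 30^((71+1)/4) = 30^18 mod 71.
Repeated squaring: 30^2≡48, 30^4≡32, 30^8≡30, 30^16≡48 (mod 71).
30^18 = 30^(16+2) ≡ 32 (mod 71).
Check: 32² = 1024 ≡ 30 (mod 71). The two roots are 32 and 39.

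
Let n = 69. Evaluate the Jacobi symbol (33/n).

Reciprocity: 33 ≡ 1 and 69 ≡ 1 (mod 4), so (33/69) = +(69/33).
Reduce top mod 33: now compute (3/33).
Reciprocity: 3 ≡ 3 and 33 ≡ 1 (mod 4), so (3/33) = +(33/3).
Reduce top mod 3: now compute (0/3).
Top reduces to 0: gcd > 1, so the symbol is 0.

0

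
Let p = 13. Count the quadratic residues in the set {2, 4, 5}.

(2/13) = -1 → non-residue.
(4/13) = +1 → QR.
(5/13) = -1 → non-residue.
Total quadratic residues among the 3: 1.

1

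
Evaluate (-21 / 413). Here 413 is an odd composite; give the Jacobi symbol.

First reduce: -21 ≡ 392 (mod 413).
Pull out 2^3: since 413 ≡ 5 (mod 8), (2/413) = -1, so (2/413)^3 = -1.
Reciprocity: 49 ≡ 1 and 413 ≡ 1 (mod 4), so (49/413) = +(413/49).
Reduce top mod 49: now compute (21/49).
Reciprocity: 21 ≡ 1 and 49 ≡ 1 (mod 4), so (21/49) = +(49/21).
Reduce top mod 21: now compute (7/21).
Reciprocity: 7 ≡ 3 and 21 ≡ 1 (mod 4), so (7/21) = +(21/7).
Reduce top mod 7: now compute (0/7).
Top reduces to 0: gcd > 1, so the symbol is 0.

0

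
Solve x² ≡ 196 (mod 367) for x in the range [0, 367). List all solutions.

Since 367 ≡ 3 (mod 4), a square root of 196 is 196^((367+1)/4) = 196^92 mod 367.
Repeated squaring: 196^2≡248, 196^4≡215, 196^8≡350, 196^16≡289, 196^32≡212, 196^64≡170 (mod 367).
196^92 = 196^(64+16+8+4) ≡ 14 (mod 367).
Check: 14² = 196 ≡ 196 (mod 367). The two roots are 14 and 353.

14, 353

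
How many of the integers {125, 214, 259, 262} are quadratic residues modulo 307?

(125/307) = -1 → non-residue.
(214/307) = -1 → non-residue.
(259/307) = +1 → QR.
(262/307) = +1 → QR.
Total quadratic residues among the 4: 2.

2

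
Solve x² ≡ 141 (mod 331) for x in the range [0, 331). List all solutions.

Since 331 ≡ 3 (mod 4), a square root of 141 is 141^((331+1)/4) = 141^83 mod 331.
Repeated squaring: 141^2≡21, 141^4≡110, 141^8≡184, 141^16≡94, 141^32≡230, 141^64≡271 (mod 331).
141^83 = 141^(64+16+2+1) ≡ 234 (mod 331).
Check: 234² = 54756 ≡ 141 (mod 331). The two roots are 97 and 234.

97, 234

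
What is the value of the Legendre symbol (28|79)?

Euler's criterion: (28/79) ≡ 28^39 (mod 79).
28^2 ≡ 73 (mod 79)
28^4 ≡ 36 (mod 79)
28^8 ≡ 32 (mod 79)
28^16 ≡ 76 (mod 79)
28^32 ≡ 9 (mod 79)
28^39 = 28^(32+4+2+1) ≡ 78 (mod 79).
Result is 78 ≡ −1, so (28/79) = −1.

-1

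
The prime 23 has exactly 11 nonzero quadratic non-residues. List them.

5,7,10,11,14,15,17,19,20,21,22

Square k = 1,…,11 (k and 23−k give the same square):
1²=1, 2²=4, 3²=9, 4²=16, 5²≡2, 6²≡13, 7²≡3, 8²≡18, 9²≡12, 10²≡8, 11²≡6 (mod 23).
The residues are {1, 2, 3, 4, 6, 8, 9, 12, 13, 16, 18}; the non-residues are the remaining 11 nonzero classes.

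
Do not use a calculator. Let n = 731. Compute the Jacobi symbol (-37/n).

-1

First reduce: -37 ≡ 694 (mod 731).
Pull out 2: since 731 ≡ 3 (mod 8), (2/731) = -1.
Reciprocity: 347 ≡ 3 and 731 ≡ 3 (mod 4), so (347/731) = −(731/347).
Reduce top mod 347: now compute (37/347).
Reciprocity: 37 ≡ 1 and 347 ≡ 3 (mod 4), so (37/347) = +(347/37).
Reduce top mod 37: now compute (14/37).
Pull out 2: since 37 ≡ 5 (mod 8), (2/37) = -1.
Reciprocity: 7 ≡ 3 and 37 ≡ 1 (mod 4), so (7/37) = +(37/7).
Reduce top mod 7: now compute (2/7).
Pull out 2: since 7 ≡ 7 (mod 8), (2/7) = +1.
Reached (1/7) = 1. Collecting the sign flips along the way, the symbol is -1.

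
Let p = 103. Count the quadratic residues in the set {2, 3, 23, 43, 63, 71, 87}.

(2/103) = +1 → QR.
(3/103) = -1 → non-residue.
(23/103) = +1 → QR.
(43/103) = -1 → non-residue.
(63/103) = +1 → QR.
(71/103) = -1 → non-residue.
(87/103) = -1 → non-residue.
Total quadratic residues among the 7: 3.

3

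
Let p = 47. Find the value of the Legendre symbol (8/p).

1

Pull out 2^3: since 47 ≡ 7 (mod 8), (2/47) = +1, so (2/47)^3 = +1.
Reached (1/47) = 1. Collecting the sign flips along the way, the symbol is +1.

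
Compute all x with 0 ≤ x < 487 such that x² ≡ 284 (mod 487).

166, 321

Since 487 ≡ 3 (mod 4), a square root of 284 is 284^((487+1)/4) = 284^122 mod 487.
Repeated squaring: 284^2≡301, 284^4≡19, 284^8≡361, 284^16≡292, 284^32≡39, 284^64≡60 (mod 487).
284^122 = 284^(64+32+16+8+2) ≡ 166 (mod 487).
Check: 166² = 27556 ≡ 284 (mod 487). The two roots are 166 and 321.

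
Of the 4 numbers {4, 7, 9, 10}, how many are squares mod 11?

2

(4/11) = +1 → QR.
(7/11) = -1 → non-residue.
(9/11) = +1 → QR.
(10/11) = -1 → non-residue.
Total quadratic residues among the 4: 2.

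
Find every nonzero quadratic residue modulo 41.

1, 2, 4, 5, 8, 9, 10, 16, 18, 20, 21, 23, 25, 31, 32, 33, 36, 37, 39, 40

Square k = 1,…,20 (k and 41−k give the same square):
1²=1, 2²=4, 3²=9, 4²=16, 5²=25, 6²=36, 7²≡8, 8²≡23, 9²≡40, 10²≡18, 11²≡39, 12²≡21, 13²≡5, 14²≡32, 15²≡20, 16²≡10, 17²≡2, 18²≡37, 19²≡33, 20²≡31 (mod 41).
So the quadratic residues mod 41 are {1, 2, 4, 5, 8, 9, 10, 16, 18, 20, 21, 23, 25, 31, 32, 33, 36, 37, 39, 40}.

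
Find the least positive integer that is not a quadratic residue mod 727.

3

(2/727) = +1, so 2 is a residue.
(3/727) = −1, so 3 is the smallest positive non-residue mod 727.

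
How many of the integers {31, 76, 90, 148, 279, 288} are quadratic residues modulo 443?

(31/443) = -1 → non-residue.
(76/443) = -1 → non-residue.
(90/443) = +1 → QR.
(148/443) = +1 → QR.
(279/443) = -1 → non-residue.
(288/443) = -1 → non-residue.
Total quadratic residues among the 6: 2.

2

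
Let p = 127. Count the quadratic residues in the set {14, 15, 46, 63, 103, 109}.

2

(14/127) = -1 → non-residue.
(15/127) = +1 → QR.
(46/127) = -1 → non-residue.
(63/127) = -1 → non-residue.
(103/127) = +1 → QR.
(109/127) = -1 → non-residue.
Total quadratic residues among the 6: 2.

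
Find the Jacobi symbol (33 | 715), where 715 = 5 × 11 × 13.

Reciprocity: 33 ≡ 1 and 715 ≡ 3 (mod 4), so (33/715) = +(715/33).
Reduce top mod 33: now compute (22/33).
Pull out 2: since 33 ≡ 1 (mod 8), (2/33) = +1.
Reciprocity: 11 ≡ 3 and 33 ≡ 1 (mod 4), so (11/33) = +(33/11).
Reduce top mod 11: now compute (0/11).
Top reduces to 0: gcd > 1, so the symbol is 0.

0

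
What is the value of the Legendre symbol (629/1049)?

1

Reciprocity: 629 ≡ 1 and 1049 ≡ 1 (mod 4), so (629/1049) = +(1049/629).
Reduce top mod 629: now compute (420/629).
Pull out 2^2: since 629 ≡ 5 (mod 8), (2/629) = -1, so (2/629)^2 = +1.
Reciprocity: 105 ≡ 1 and 629 ≡ 1 (mod 4), so (105/629) = +(629/105).
Reduce top mod 105: now compute (104/105).
Pull out 2^3: since 105 ≡ 1 (mod 8), (2/105) = +1, so (2/105)^3 = +1.
Reciprocity: 13 ≡ 1 and 105 ≡ 1 (mod 4), so (13/105) = +(105/13).
Reduce top mod 13: now compute (1/13).
Reached (1/13) = 1. Collecting the sign flips along the way, the symbol is +1.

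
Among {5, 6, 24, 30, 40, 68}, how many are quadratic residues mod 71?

(5/71) = +1 → QR.
(6/71) = +1 → QR.
(24/71) = +1 → QR.
(30/71) = +1 → QR.
(40/71) = +1 → QR.
(68/71) = -1 → non-residue.
Total quadratic residues among the 6: 5.

5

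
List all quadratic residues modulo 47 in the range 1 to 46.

1 2 3 4 6 7 8 9 12 14 16 17 18 21 24 25 27 28 32 34 36 37 42

Square k = 1,…,23 (k and 47−k give the same square):
1²=1, 2²=4, 3²=9, 4²=16, 5²=25, 6²=36, 7²≡2, 8²≡17, 9²≡34, 10²≡6, 11²≡27, 12²≡3, 13²≡28, 14²≡8, 15²≡37, 16²≡21, 17²≡7, 18²≡42, 19²≡32, 20²≡24, 21²≡18, 22²≡14, 23²≡12 (mod 47).
So the quadratic residues mod 47 are {1, 2, 3, 4, 6, 7, 8, 9, 12, 14, 16, 17, 18, 21, 24, 25, 27, 28, 32, 34, 36, 37, 42}.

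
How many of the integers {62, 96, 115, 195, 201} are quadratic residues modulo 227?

2

(62/227) = +1 → QR.
(96/227) = -1 → non-residue.
(115/227) = -1 → non-residue.
(195/227) = +1 → QR.
(201/227) = -1 → non-residue.
Total quadratic residues among the 5: 2.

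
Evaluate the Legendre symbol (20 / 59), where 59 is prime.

Euler's criterion: (20/59) ≡ 20^29 (mod 59).
20^2 ≡ 46 (mod 59)
20^4 ≡ 51 (mod 59)
20^8 ≡ 5 (mod 59)
20^16 ≡ 25 (mod 59)
20^29 = 20^(16+8+4+1) ≡ 1 (mod 59).
Result is 1, so (20/59) = 1.

1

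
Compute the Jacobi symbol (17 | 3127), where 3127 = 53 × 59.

Reciprocity: 17 ≡ 1 and 3127 ≡ 3 (mod 4), so (17/3127) = +(3127/17).
Reduce top mod 17: now compute (16/17).
Pull out 2^4: since 17 ≡ 1 (mod 8), (2/17) = +1, so (2/17)^4 = +1.
Reached (1/17) = 1. Collecting the sign flips along the way, the symbol is +1.

1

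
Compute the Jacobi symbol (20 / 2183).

Pull out 2^2: since 2183 ≡ 7 (mod 8), (2/2183) = +1, so (2/2183)^2 = +1.
Reciprocity: 5 ≡ 1 and 2183 ≡ 3 (mod 4), so (5/2183) = +(2183/5).
Reduce top mod 5: now compute (3/5).
Reciprocity: 3 ≡ 3 and 5 ≡ 1 (mod 4), so (3/5) = +(5/3).
Reduce top mod 3: now compute (2/3).
Pull out 2: since 3 ≡ 3 (mod 8), (2/3) = -1.
Reached (1/3) = 1. Collecting the sign flips along the way, the symbol is -1.

-1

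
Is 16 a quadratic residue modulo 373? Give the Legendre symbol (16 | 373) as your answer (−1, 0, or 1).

Euler's criterion: (16/373) ≡ 16^186 (mod 373).
16^2 ≡ 256 (mod 373)
16^4 ≡ 261 (mod 373)
16^8 ≡ 235 (mod 373)
16^16 ≡ 21 (mod 373)
16^32 ≡ 68 (mod 373)
16^64 ≡ 148 (mod 373)
16^128 ≡ 270 (mod 373)
16^186 = 16^(128+32+16+8+2) ≡ 1 (mod 373).
Result is 1, so (16/373) = 1.

1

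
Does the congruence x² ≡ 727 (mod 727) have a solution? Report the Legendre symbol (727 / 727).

0

First reduce: 727 ≡ 0 (mod 727).
Top reduces to 0: gcd > 1, so the symbol is 0.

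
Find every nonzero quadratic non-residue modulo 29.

2,3,8,10,11,12,14,15,17,18,19,21,26,27

Square k = 1,…,14 (k and 29−k give the same square):
1²=1, 2²=4, 3²=9, 4²=16, 5²=25, 6²≡7, 7²≡20, 8²≡6, 9²≡23, 10²≡13, 11²≡5, 12²≡28, 13²≡24, 14²≡22 (mod 29).
The residues are {1, 4, 5, 6, 7, 9, 13, 16, 20, 22, 23, 24, 25, 28}; the non-residues are the remaining 14 nonzero classes.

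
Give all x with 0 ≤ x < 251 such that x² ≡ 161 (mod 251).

Since 251 ≡ 3 (mod 4), a square root of 161 is 161^((251+1)/4) = 161^63 mod 251.
Repeated squaring: 161^2≡68, 161^4≡106, 161^8≡192, 161^16≡218, 161^32≡85 (mod 251).
161^63 = 161^(32+16+8+4+2+1) ≡ 101 (mod 251).
Check: 101² = 10201 ≡ 161 (mod 251). The two roots are 101 and 150.

101, 150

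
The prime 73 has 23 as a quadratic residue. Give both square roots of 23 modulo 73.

73 ≡ 1 (mod 4), so we find a root by search.
Trying successive values, 13² = 169 ≡ 23 (mod 73). The other root is 73 − 13 = 60.

13, 60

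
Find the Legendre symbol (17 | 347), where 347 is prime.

-1

Euler's criterion: (17/347) ≡ 17^173 (mod 347).
17^2 ≡ 289 (mod 347)
17^4 ≡ 241 (mod 347)
17^8 ≡ 132 (mod 347)
17^16 ≡ 74 (mod 347)
17^32 ≡ 271 (mod 347)
17^64 ≡ 224 (mod 347)
17^128 ≡ 208 (mod 347)
17^173 = 17^(128+32+8+4+1) ≡ 346 (mod 347).
Result is 346 ≡ −1, so (17/347) = −1.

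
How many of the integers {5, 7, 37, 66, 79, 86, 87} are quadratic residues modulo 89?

3

(5/89) = +1 → QR.
(7/89) = -1 → non-residue.
(37/89) = -1 → non-residue.
(66/89) = -1 → non-residue.
(79/89) = +1 → QR.
(86/89) = -1 → non-residue.
(87/89) = +1 → QR.
Total quadratic residues among the 7: 3.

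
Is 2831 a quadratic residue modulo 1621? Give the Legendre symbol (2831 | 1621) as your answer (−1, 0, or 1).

First reduce: 2831 ≡ 1210 (mod 1621).
Pull out 2: since 1621 ≡ 5 (mod 8), (2/1621) = -1.
Reciprocity: 605 ≡ 1 and 1621 ≡ 1 (mod 4), so (605/1621) = +(1621/605).
Reduce top mod 605: now compute (411/605).
Reciprocity: 411 ≡ 3 and 605 ≡ 1 (mod 4), so (411/605) = +(605/411).
Reduce top mod 411: now compute (194/411).
Pull out 2: since 411 ≡ 3 (mod 8), (2/411) = -1.
Reciprocity: 97 ≡ 1 and 411 ≡ 3 (mod 4), so (97/411) = +(411/97).
Reduce top mod 97: now compute (23/97).
Reciprocity: 23 ≡ 3 and 97 ≡ 1 (mod 4), so (23/97) = +(97/23).
Reduce top mod 23: now compute (5/23).
Reciprocity: 5 ≡ 1 and 23 ≡ 3 (mod 4), so (5/23) = +(23/5).
Reduce top mod 5: now compute (3/5).
Reciprocity: 3 ≡ 3 and 5 ≡ 1 (mod 4), so (3/5) = +(5/3).
Reduce top mod 3: now compute (2/3).
Pull out 2: since 3 ≡ 3 (mod 8), (2/3) = -1.
Reached (1/3) = 1. Collecting the sign flips along the way, the symbol is -1.

-1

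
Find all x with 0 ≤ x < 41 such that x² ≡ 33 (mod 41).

41 ≡ 1 (mod 4), so we find a root by search.
Trying successive values, 19² = 361 ≡ 33 (mod 41). The other root is 41 − 19 = 22.

19, 22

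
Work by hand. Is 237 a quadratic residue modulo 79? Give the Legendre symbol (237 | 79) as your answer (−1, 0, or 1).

0

First reduce: 237 ≡ 0 (mod 79).
Top reduces to 0: gcd > 1, so the symbol is 0.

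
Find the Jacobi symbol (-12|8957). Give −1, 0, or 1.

-1

First reduce: -12 ≡ 8945 (mod 8957).
Reciprocity: 8945 ≡ 1 and 8957 ≡ 1 (mod 4), so (8945/8957) = +(8957/8945).
Reduce top mod 8945: now compute (12/8945).
Pull out 2^2: since 8945 ≡ 1 (mod 8), (2/8945) = +1, so (2/8945)^2 = +1.
Reciprocity: 3 ≡ 3 and 8945 ≡ 1 (mod 4), so (3/8945) = +(8945/3).
Reduce top mod 3: now compute (2/3).
Pull out 2: since 3 ≡ 3 (mod 8), (2/3) = -1.
Reached (1/3) = 1. Collecting the sign flips along the way, the symbol is -1.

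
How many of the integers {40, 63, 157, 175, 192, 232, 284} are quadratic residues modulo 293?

3

(40/293) = +1 → QR.
(63/293) = -1 → non-residue.
(157/293) = -1 → non-residue.
(175/293) = -1 → non-residue.
(192/293) = -1 → non-residue.
(232/293) = +1 → QR.
(284/293) = +1 → QR.
Total quadratic residues among the 7: 3.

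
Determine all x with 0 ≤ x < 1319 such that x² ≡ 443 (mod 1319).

Since 1319 ≡ 3 (mod 4), a square root of 443 is 443^((1319+1)/4) = 443^330 mod 1319.
Repeated squaring: 443^2≡1037, 443^4≡384, 443^8≡1047, 443^16≡120, 443^32≡1210, 443^64≡10, 443^128≡100, 443^256≡767 (mod 1319).
443^330 = 443^(256+64+8+2) ≡ 834 (mod 1319).
Check: 834² = 695556 ≡ 443 (mod 1319). The two roots are 485 and 834.

485, 834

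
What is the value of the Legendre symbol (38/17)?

1

Euler's criterion: (38/17) ≡ 4^8 (mod 17).
4^2 ≡ 16 (mod 17)
4^4 ≡ 1 (mod 17)
4^8 ≡ 1 (mod 17)
4^8 = 4^(8) ≡ 1 (mod 17).
Result is 1, so (38/17) = 1.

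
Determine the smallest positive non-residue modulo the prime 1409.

3

(2/1409) = +1, so 2 is a residue.
(3/1409) = −1, so 3 is the smallest positive non-residue mod 1409.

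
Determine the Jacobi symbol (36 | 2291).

1

Pull out 2^2: since 2291 ≡ 3 (mod 8), (2/2291) = -1, so (2/2291)^2 = +1.
Reciprocity: 9 ≡ 1 and 2291 ≡ 3 (mod 4), so (9/2291) = +(2291/9).
Reduce top mod 9: now compute (5/9).
Reciprocity: 5 ≡ 1 and 9 ≡ 1 (mod 4), so (5/9) = +(9/5).
Reduce top mod 5: now compute (4/5).
Pull out 2^2: since 5 ≡ 5 (mod 8), (2/5) = -1, so (2/5)^2 = +1.
Reached (1/5) = 1. Collecting the sign flips along the way, the symbol is +1.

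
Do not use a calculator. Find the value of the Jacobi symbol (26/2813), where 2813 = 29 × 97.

Pull out 2: since 2813 ≡ 5 (mod 8), (2/2813) = -1.
Reciprocity: 13 ≡ 1 and 2813 ≡ 1 (mod 4), so (13/2813) = +(2813/13).
Reduce top mod 13: now compute (5/13).
Reciprocity: 5 ≡ 1 and 13 ≡ 1 (mod 4), so (5/13) = +(13/5).
Reduce top mod 5: now compute (3/5).
Reciprocity: 3 ≡ 3 and 5 ≡ 1 (mod 4), so (3/5) = +(5/3).
Reduce top mod 3: now compute (2/3).
Pull out 2: since 3 ≡ 3 (mod 8), (2/3) = -1.
Reached (1/3) = 1. Collecting the sign flips along the way, the symbol is +1.

1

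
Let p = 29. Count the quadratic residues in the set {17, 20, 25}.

2

(17/29) = -1 → non-residue.
(20/29) = +1 → QR.
(25/29) = +1 → QR.
Total quadratic residues among the 3: 2.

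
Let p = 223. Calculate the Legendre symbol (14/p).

Pull out 2: since 223 ≡ 7 (mod 8), (2/223) = +1.
Reciprocity: 7 ≡ 3 and 223 ≡ 3 (mod 4), so (7/223) = −(223/7).
Reduce top mod 7: now compute (6/7).
Pull out 2: since 7 ≡ 7 (mod 8), (2/7) = +1.
Reciprocity: 3 ≡ 3 and 7 ≡ 3 (mod 4), so (3/7) = −(7/3).
Reduce top mod 3: now compute (1/3).
Reached (1/3) = 1. Collecting the sign flips along the way, the symbol is +1.

1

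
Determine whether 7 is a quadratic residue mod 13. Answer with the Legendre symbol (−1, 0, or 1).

-1

Euler's criterion: (7/13) ≡ 7^6 (mod 13).
7^2 ≡ 10 (mod 13)
7^4 ≡ 9 (mod 13)
7^6 = 7^(4+2) ≡ 12 (mod 13).
Result is 12 ≡ −1, so (7/13) = −1.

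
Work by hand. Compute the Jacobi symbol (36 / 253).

1

Pull out 2^2: since 253 ≡ 5 (mod 8), (2/253) = -1, so (2/253)^2 = +1.
Reciprocity: 9 ≡ 1 and 253 ≡ 1 (mod 4), so (9/253) = +(253/9).
Reduce top mod 9: now compute (1/9).
Reached (1/9) = 1. Collecting the sign flips along the way, the symbol is +1.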